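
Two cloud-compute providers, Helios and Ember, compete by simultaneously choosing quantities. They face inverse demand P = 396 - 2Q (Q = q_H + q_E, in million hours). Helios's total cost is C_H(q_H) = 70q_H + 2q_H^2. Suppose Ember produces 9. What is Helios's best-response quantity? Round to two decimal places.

38.50

With the rival's output fixed at 9, Helios's profit is π_H = (396 - 2·9 - 2q_H)q_H - (70q_H + 2q_H²) = (378 - 2q_H)q_H - (70q_H + 2q_H²).
∂π_H/∂q_H = 308 - 8q_H = 0, so q_H = 77/2.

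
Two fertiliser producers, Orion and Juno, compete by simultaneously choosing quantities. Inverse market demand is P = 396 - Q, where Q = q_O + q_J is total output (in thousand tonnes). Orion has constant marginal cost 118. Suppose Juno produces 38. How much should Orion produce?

With the rival's output fixed at 38, Orion's profit is π_O = (396 - 38 - q_O)q_O - (118q_O) = (358 - q_O)q_O - (118q_O).
∂π_O/∂q_O = 240 - 2q_O = 0, so q_O = 120.

120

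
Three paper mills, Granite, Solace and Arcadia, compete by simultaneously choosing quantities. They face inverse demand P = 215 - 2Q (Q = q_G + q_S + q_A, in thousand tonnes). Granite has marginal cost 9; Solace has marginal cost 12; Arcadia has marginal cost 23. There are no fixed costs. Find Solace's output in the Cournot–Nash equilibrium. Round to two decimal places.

Granite's profit: π_G = (215 - 2Q)q_G - (9q_G). Setting ∂π_G/∂q_G = 0: 206 - 4q_G - 2(q_S + q_A) = 0.
Solace's first-order condition: 203 - 4q_S - 2(q_G + q_A) = 0.
Arcadia's first-order condition: 192 - 4q_A - 2(q_G + q_S) = 0.
Adding the 3 conditions: 601 − 4Q − 4Q = 0, i.e. Q = 601/8.
Back-substituting: q_G = (206 − 601/4)/2 = 223/8, q_S = (203 − 601/4)/2 = 211/8, q_A = (192 − 601/4)/2 = 167/8.

26.38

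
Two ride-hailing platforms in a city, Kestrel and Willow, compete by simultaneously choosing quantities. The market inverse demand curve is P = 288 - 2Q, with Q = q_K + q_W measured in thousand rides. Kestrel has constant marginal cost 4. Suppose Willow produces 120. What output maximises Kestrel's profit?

11

With the rival's output fixed at 120, Kestrel's profit is π_K = (288 - 2·120 - 2q_K)q_K - (4q_K) = (48 - 2q_K)q_K - (4q_K).
∂π_K/∂q_K = 44 - 4q_K = 0, so q_K = 11.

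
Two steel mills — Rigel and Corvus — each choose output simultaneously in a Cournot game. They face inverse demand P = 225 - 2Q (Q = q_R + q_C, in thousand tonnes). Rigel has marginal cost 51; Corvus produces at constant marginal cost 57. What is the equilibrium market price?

Rigel's profit: π_R = (225 - 2Q)q_R - (51q_R). Setting ∂π_R/∂q_R = 0: 174 - 4q_R - 2(q_C) = 0.
Corvus's profit: π_C = (225 - 2Q)q_C - (57q_C). Setting ∂π_C/∂q_C = 0: 168 - 4q_C - 2(q_R) = 0.
Best responses: q_R = (174 - 2q_C)/4, q_C = (168 - 2q_R)/4.
Substituting one into the other gives q_R = 30 and q_C = 27.
Total output Q = 57, so price P = 225 - 2·57 = 111.

111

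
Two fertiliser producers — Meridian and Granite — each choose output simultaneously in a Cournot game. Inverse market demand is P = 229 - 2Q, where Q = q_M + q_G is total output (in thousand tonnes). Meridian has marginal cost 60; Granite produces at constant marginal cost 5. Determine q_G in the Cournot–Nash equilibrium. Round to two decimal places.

Meridian's profit: π_M = (229 - 2Q)q_M - (60q_M). Setting ∂π_M/∂q_M = 0: 169 - 4q_M - 2(q_G) = 0.
Granite's profit: π_G = (229 - 2Q)q_G - (5q_G). Setting ∂π_G/∂q_G = 0: 224 - 4q_G - 2(q_M) = 0.
Rearranging gives the reaction functions q_M = (169 - 2q_G)/4 and q_G = (224 - 2q_M)/4.
Substituting one into the other gives q_M = 19 and q_G = 93/2.

46.50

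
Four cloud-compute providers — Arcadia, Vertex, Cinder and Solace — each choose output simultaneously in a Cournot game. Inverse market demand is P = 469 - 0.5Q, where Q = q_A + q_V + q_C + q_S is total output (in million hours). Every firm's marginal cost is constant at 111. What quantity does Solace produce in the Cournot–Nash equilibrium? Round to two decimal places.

143.20

A representative firm's profit is π_i = q_i(469 - 0.5Q) - 111q_i.
First-order condition (treating rivals' output as given): 358 - q_i - (1/2)·Σ_{j≠i} q_j = 0.
With identical firms every q_j equals q_i, so Σ_{j≠i} q_j = 3q_i and 358 = (5/2)q_i, giving q_i = 716/5.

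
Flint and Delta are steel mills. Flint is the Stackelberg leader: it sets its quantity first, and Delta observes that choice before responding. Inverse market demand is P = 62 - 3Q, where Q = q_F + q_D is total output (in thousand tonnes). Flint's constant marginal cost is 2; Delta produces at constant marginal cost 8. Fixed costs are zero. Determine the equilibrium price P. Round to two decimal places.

Solve by backward induction. Given q_F, the follower Delta maximises π_D = (62 - 3q_F - 3q_D)q_D - 8q_D.
Setting the follower's marginal profit to zero, 54 - 3q_F - 6q_D = 0, i.e. q_D = (54 - 3q_F)/6.
Flint substitutes q_D(q_F) into its own profit: π_F = q_F(62 - 3q_F - (54 - 3q_F)/2) - 2q_F = (35 - (3/2)q_F)q_F - 2q_F.
Maximising: ∂π_F/∂q_F = 33 - 3q_F = 0, giving q_F = 11.
Then q_D = (54 - 3·11)/6 = 7/2.
Total output Q = 29/2, so price P = 62 - 3·(29/2) = 37/2.

18.50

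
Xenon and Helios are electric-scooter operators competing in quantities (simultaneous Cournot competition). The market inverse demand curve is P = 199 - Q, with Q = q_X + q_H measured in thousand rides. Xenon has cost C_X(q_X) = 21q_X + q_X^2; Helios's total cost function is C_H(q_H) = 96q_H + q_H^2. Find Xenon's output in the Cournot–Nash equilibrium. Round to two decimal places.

Xenon's profit: π_X = (199 - Q)q_X - (21q_X + q_X²). Setting ∂π_X/∂q_X = 0: 178 - 4q_X - (q_H) = 0.
Helios's profit: π_H = (199 - Q)q_H - (96q_H + q_H²). Setting ∂π_H/∂q_H = 0: 103 - 4q_H - (q_X) = 0.
Rearranging gives the reaction functions q_X = (178 - q_H)/4 and q_H = (103 - q_X)/4.
Solving the pair: q_X = 203/5, q_H = 78/5.

40.60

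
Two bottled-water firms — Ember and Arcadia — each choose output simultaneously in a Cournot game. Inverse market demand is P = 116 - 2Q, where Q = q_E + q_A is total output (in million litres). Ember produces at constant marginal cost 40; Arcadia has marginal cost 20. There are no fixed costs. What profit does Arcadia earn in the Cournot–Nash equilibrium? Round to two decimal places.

747.56

Ember's profit: π_E = (116 - 2Q)q_E - (40q_E). Setting ∂π_E/∂q_E = 0: 76 - 4q_E - 2(q_A) = 0.
Arcadia's profit: π_A = (116 - 2Q)q_A - (20q_A). Setting ∂π_A/∂q_A = 0: 96 - 4q_A - 2(q_E) = 0.
Rearranging gives the reaction functions q_E = (76 - 2q_A)/4 and q_A = (96 - 2q_E)/4.
Solving the pair: q_E = 28/3, q_A = 58/3.
Price P = 116 - 2·(86/3) = 176/3.
Arcadia's profit: (176/3 - 20)·(58/3) = 747.5556.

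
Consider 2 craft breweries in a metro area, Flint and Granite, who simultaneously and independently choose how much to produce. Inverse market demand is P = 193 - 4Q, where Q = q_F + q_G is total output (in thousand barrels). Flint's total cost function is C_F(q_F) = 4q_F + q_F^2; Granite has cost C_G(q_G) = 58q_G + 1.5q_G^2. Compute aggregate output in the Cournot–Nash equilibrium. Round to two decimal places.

22.69

Flint's profit: π_F = (193 - 4Q)q_F - (4q_F + q_F²). Setting ∂π_F/∂q_F = 0: 189 - 10q_F - 4(q_G) = 0.
Granite's first-order condition: 135 - 11q_G - 4(q_F) = 0.
Rearranging gives the reaction functions q_F = (189 - 4q_G)/10 and q_G = (135 - 4q_F)/11.
Solving the pair: q_F = 1539/94, q_G = 297/47.
Total output Q = 1539/94 + 297/47 = 22.6915.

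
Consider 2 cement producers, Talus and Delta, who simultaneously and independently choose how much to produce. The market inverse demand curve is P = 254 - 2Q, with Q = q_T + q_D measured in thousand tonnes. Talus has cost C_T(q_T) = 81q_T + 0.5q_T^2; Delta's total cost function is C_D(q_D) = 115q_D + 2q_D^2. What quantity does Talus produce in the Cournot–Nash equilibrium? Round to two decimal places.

30.72

Talus's profit: π_T = (254 - 2Q)q_T - (81q_T + (1/2)q_T²). Setting ∂π_T/∂q_T = 0: 173 - 5q_T - 2(q_D) = 0.
Delta's first-order condition: 139 - 8q_D - 2(q_T) = 0.
Rearranging gives the reaction functions q_T = (173 - 2q_D)/5 and q_D = (139 - 2q_T)/8.
Solving the pair: q_T = 553/18, q_D = 349/36.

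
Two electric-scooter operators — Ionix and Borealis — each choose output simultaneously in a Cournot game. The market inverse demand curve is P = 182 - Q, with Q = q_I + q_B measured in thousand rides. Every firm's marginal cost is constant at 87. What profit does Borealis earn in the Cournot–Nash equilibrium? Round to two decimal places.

1002.78

Each firm earns π_i = (182 - Q)q_i - 87q_i.
Setting ∂π_i/∂q_i = 0 with rivals' quantities fixed: 95 - 2q_i - q_j = 0.
By symmetry each firm produces the same amount; substituting q_j = q_i yields q_i = 95/3.
Price P = 182 - 190/3 = 356/3.
Borealis's profit: (356/3 - 87)·(95/3) = 1002.7778.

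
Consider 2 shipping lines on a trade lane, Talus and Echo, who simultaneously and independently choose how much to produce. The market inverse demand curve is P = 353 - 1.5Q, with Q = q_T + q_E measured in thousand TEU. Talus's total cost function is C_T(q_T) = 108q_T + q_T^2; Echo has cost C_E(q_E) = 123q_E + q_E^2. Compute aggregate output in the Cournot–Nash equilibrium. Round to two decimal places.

Talus's profit: π_T = (353 - 1.5Q)q_T - (108q_T + q_T²). Setting ∂π_T/∂q_T = 0: 245 - 5q_T - (3/2)(q_E) = 0.
Echo's first-order condition: 230 - 5q_E - (3/2)(q_T) = 0.
Best responses: q_T = (245 - (3/2)q_E)/5, q_E = (230 - (3/2)q_T)/5.
Substituting one into the other gives q_T = 38.6813 and q_E = 34.3956.
Total output Q = 38.6813 + 34.3956 = 950/13.

73.08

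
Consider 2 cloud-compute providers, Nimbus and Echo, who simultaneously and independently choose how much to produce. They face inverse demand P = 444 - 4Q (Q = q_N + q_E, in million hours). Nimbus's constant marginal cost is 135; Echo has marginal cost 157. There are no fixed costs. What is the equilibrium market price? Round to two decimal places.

Nimbus's profit: π_N = (444 - 4Q)q_N - (135q_N). Setting ∂π_N/∂q_N = 0: 309 - 8q_N - 4(q_E) = 0.
Echo's first-order condition: 287 - 8q_E - 4(q_N) = 0.
Rearranging gives the reaction functions q_N = (309 - 4q_E)/8 and q_E = (287 - 4q_N)/8.
Solving the pair: q_N = 331/12, q_E = 265/12.
Total output Q = 149/3, so price P = 444 - 4·(149/3) = 736/3.

245.33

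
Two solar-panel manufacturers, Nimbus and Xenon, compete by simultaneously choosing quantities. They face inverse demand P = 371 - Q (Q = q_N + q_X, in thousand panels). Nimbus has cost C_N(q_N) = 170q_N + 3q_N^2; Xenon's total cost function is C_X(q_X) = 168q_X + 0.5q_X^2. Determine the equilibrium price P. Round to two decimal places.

Nimbus's profit: π_N = (371 - Q)q_N - (170q_N + 3q_N²). Setting ∂π_N/∂q_N = 0: 201 - 8q_N - (q_X) = 0.
Xenon's first-order condition: 203 - 3q_X - (q_N) = 0.
Rearranging gives the reaction functions q_N = (201 - q_X)/8 and q_X = (203 - q_N)/3.
Solving the pair: q_N = 400/23, q_X = 1423/23.
Total output Q = 1823/23, so price P = 371 - 1823/23 = 291.7391.

291.74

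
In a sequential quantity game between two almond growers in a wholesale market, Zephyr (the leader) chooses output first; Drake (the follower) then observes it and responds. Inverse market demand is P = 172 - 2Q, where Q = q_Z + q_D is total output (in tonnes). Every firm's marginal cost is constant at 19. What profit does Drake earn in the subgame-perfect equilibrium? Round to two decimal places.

731.53

Solve by backward induction. Given q_Z, the follower Drake maximises π_D = (172 - 2q_Z - 2q_D)q_D - 19q_D.
Setting the follower's marginal profit to zero, 153 - 2q_Z - 4q_D = 0, i.e. q_D = (153 - 2q_Z)/4.
The leader anticipates this reaction. Substituting into P = 172 - 2Q gives P = 191/2 - q_Z, so π_Z = (191/2 - q_Z)q_Z - 19q_Z.
The leader's first-order condition 153/2 - 2q_Z = 0 yields q_Z = 153/4.
Then q_D = (153 - 2·(153/4))/4 = 153/8.
Price P = 172 - 2·(459/8) = 229/4.
Drake's profit: (229/4 - 19)·(153/8) = 731.5313.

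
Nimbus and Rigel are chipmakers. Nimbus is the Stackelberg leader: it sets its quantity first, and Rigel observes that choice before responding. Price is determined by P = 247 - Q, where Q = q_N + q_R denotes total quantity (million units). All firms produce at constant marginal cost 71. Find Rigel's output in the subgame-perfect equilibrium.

Solve by backward induction. Given q_N, the follower Rigel maximises π_R = (247 - q_N - q_R)q_R - 71q_R.
Setting the follower's marginal profit to zero, 176 - q_N - 2q_R = 0, i.e. q_R = (176 - q_N)/2.
Nimbus substitutes q_R(q_N) into its own profit: π_N = q_N(247 - q_N - (176 - q_N)/2) - 71q_N = (159 - (1/2)q_N)q_N - 71q_N.
Maximising: ∂π_N/∂q_N = 88 - q_N = 0, giving q_N = 88.
Then q_R = (176 - 88)/2 = 44.

44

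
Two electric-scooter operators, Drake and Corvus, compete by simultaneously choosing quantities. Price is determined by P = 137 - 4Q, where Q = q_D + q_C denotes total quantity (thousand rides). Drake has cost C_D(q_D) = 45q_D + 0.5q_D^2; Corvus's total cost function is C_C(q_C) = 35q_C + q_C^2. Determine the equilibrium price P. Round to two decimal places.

Drake's profit: π_D = (137 - 4Q)q_D - (45q_D + (1/2)q_D²). Setting ∂π_D/∂q_D = 0: 92 - 9q_D - 4(q_C) = 0.
Corvus's profit: π_C = (137 - 4Q)q_C - (35q_C + q_C²). Setting ∂π_C/∂q_C = 0: 102 - 10q_C - 4(q_D) = 0.
Best responses: q_D = (92 - 4q_C)/9, q_C = (102 - 4q_D)/10.
Solving the pair: q_D = 256/37, q_C = 275/37.
Total output Q = 531/37, so price P = 137 - 4·(531/37) = 79.5946.

79.59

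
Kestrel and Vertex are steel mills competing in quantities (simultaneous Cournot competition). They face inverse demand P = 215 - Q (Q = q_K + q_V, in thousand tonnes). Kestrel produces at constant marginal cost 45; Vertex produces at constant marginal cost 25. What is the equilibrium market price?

95

Kestrel's profit: π_K = (215 - Q)q_K - (45q_K). Setting ∂π_K/∂q_K = 0: 170 - 2q_K - (q_V) = 0.
Vertex's first-order condition: 190 - 2q_V - (q_K) = 0.
Rearranging gives the reaction functions q_K = (170 - q_V)/2 and q_V = (190 - q_K)/2.
Solving the pair: q_K = 50, q_V = 70.
Total output Q = 120, so price P = 215 - 120 = 95.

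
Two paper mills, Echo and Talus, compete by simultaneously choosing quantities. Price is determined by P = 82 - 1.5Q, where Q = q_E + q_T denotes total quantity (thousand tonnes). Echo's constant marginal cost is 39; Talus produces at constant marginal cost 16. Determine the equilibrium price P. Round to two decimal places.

45.67

Echo's profit: π_E = (82 - 1.5Q)q_E - (39q_E). Setting ∂π_E/∂q_E = 0: 43 - 3q_E - (3/2)(q_T) = 0.
Talus's first-order condition: 66 - 3q_T - (3/2)(q_E) = 0.
Best responses: q_E = (43 - (3/2)q_T)/3, q_T = (66 - (3/2)q_E)/3.
Solving the pair: q_E = 40/9, q_T = 178/9.
Total output Q = 218/9, so price P = 82 - (3/2)·(218/9) = 137/3.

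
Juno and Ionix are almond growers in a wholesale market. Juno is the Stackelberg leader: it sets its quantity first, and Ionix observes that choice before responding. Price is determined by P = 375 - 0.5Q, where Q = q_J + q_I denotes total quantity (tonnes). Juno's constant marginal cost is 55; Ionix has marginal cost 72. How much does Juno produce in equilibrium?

337

Solve by backward induction. Given q_J, the follower Ionix maximises π_I = (375 - (1/2)q_J - (1/2)q_I)q_I - 72q_I.
Follower FOC: 303 - (1/2)q_J - q_I = 0, so q_I(q_J) = (303 - (1/2)q_J).
The leader anticipates this reaction. Substituting into P = 375 - 0.5Q gives P = 447/2 - (1/4)q_J, so π_J = (447/2 - (1/4)q_J)q_J - 55q_J.
The leader's first-order condition 337/2 - (1/2)q_J = 0 yields q_J = 337.
Then q_I = (303 - (1/2)·337) = 269/2.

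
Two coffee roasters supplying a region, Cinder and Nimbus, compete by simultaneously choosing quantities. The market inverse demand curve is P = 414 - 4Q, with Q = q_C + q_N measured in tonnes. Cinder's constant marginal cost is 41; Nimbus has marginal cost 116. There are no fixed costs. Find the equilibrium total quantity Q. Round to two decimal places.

Cinder's profit: π_C = (414 - 4Q)q_C - (41q_C). Setting ∂π_C/∂q_C = 0: 373 - 8q_C - 4(q_N) = 0.
Nimbus's first-order condition: 298 - 8q_N - 4(q_C) = 0.
So q_C = (373 - 4q_N)/8 and q_N = (298 - 4q_C)/8.
Substituting one into the other gives q_C = 112/3 and q_N = 223/12.
Total output Q = 112/3 + 223/12 = 671/12.

55.92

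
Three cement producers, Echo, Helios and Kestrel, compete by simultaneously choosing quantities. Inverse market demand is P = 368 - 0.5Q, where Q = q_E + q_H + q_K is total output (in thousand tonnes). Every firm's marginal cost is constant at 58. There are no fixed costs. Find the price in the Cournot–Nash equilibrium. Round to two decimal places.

Each firm earns π_i = (368 - 0.5Q)q_i - 58q_i.
Setting ∂π_i/∂q_i = 0 with rivals' quantities fixed: 310 - q_i - (1/2)·Σ_{j≠i} q_j = 0.
With identical firms every q_j equals q_i, so Σ_{j≠i} q_j = 2q_i and 310 = 2q_i, giving q_i = 155.
Total output Q = 465, so price P = 368 - (1/2)·465 = 271/2.

135.50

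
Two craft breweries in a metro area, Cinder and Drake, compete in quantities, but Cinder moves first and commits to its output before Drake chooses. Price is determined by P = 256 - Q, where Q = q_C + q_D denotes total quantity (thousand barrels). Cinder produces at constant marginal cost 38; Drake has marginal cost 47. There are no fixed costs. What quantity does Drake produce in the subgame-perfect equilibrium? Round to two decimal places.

Solve by backward induction. Given q_C, the follower Drake maximises π_D = (256 - q_C - q_D)q_D - 47q_D.
Follower FOC: 209 - q_C - 2q_D = 0, so q_D(q_C) = (209 - q_C)/2.
The leader anticipates this reaction. Substituting into P = 256 - Q gives P = 303/2 - (1/2)q_C, so π_C = (303/2 - (1/2)q_C)q_C - 38q_C.
Maximising: ∂π_C/∂q_C = 227/2 - q_C = 0, giving q_C = 227/2.
Then q_D = (209 - 227/2)/2 = 191/4.

47.75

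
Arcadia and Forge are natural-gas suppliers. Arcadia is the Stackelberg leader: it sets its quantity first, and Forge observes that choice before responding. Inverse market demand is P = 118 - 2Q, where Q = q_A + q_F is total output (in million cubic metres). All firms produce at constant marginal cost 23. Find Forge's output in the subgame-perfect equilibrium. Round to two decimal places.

11.88

The follower Forge best-responds to any q_A: π_F = (118 - 2Q)q_F - 23q_F.
Setting the follower's marginal profit to zero, 95 - 2q_A - 4q_F = 0, i.e. q_F = (95 - 2q_A)/4.
Arcadia substitutes q_F(q_A) into its own profit: π_A = q_A(118 - 2q_A - (95 - 2q_A)/2) - 23q_A = (141/2 - q_A)q_A - 23q_A.
The leader's first-order condition 95/2 - 2q_A = 0 yields q_A = 95/4.
Then q_F = (95 - 2·(95/4))/4 = 95/8.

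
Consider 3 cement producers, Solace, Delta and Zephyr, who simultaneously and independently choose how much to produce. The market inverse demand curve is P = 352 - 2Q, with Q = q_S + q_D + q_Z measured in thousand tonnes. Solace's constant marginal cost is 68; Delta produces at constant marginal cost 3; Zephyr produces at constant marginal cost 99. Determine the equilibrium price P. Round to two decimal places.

130.50

Solace's profit: π_S = (352 - 2Q)q_S - (68q_S). Setting ∂π_S/∂q_S = 0: 284 - 4q_S - 2(q_D + q_Z) = 0.
Delta's profit: π_D = (352 - 2Q)q_D - (3q_D). Setting ∂π_D/∂q_D = 0: 349 - 4q_D - 2(q_S + q_Z) = 0.
Zephyr's first-order condition: 253 - 4q_Z - 2(q_S + q_D) = 0.
Adding the 3 conditions: 886 − 4Q − 4Q = 0, i.e. Q = 443/4.
Back-substituting: q_S = (284 − 443/2)/2 = 125/4, q_D = (349 − 443/2)/2 = 255/4, q_Z = (253 − 443/2)/2 = 63/4.
Total output Q = 443/4, so price P = 352 - 2·(443/4) = 261/2.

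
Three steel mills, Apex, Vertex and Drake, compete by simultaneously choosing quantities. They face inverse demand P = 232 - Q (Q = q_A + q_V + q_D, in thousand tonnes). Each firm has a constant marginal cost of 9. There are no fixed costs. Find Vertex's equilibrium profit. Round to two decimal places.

Each firm earns π_i = (232 - Q)q_i - 9q_i.
Setting ∂π_i/∂q_i = 0 with rivals' quantities fixed: 223 - 2q_i - Σ_{j≠i} q_j = 0.
By symmetry each firm produces the same amount; substituting Σ_{j≠i} q_j = 2q_i yields q_i = 223/4.
Price P = 232 - 669/4 = 259/4.
Vertex's profit: (259/4 - 9)·(223/4) = 3108.0625.

3108.06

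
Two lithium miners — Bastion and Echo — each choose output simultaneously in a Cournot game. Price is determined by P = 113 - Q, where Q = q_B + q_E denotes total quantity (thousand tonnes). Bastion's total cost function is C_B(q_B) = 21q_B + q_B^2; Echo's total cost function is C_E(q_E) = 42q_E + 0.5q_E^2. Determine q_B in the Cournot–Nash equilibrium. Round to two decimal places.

18.64

Bastion's profit: π_B = (113 - Q)q_B - (21q_B + q_B²). Setting ∂π_B/∂q_B = 0: 92 - 4q_B - (q_E) = 0.
Echo's profit: π_E = (113 - Q)q_E - (42q_E + (1/2)q_E²). Setting ∂π_E/∂q_E = 0: 71 - 3q_E - (q_B) = 0.
So q_B = (92 - q_E)/4 and q_E = (71 - q_B)/3.
Substituting one into the other gives q_B = 205/11 and q_E = 192/11.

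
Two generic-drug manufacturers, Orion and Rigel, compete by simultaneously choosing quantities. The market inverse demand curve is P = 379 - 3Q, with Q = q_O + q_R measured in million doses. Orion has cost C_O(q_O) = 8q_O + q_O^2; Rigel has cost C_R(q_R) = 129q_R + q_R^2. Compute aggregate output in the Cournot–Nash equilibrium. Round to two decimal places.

Orion's profit: π_O = (379 - 3Q)q_O - (8q_O + q_O²). Setting ∂π_O/∂q_O = 0: 371 - 8q_O - 3(q_R) = 0.
Rigel's profit: π_R = (379 - 3Q)q_R - (129q_R + q_R²). Setting ∂π_R/∂q_R = 0: 250 - 8q_R - 3(q_O) = 0.
Rearranging gives the reaction functions q_O = (371 - 3q_R)/8 and q_R = (250 - 3q_O)/8.
Solving the pair: q_O = 40.3273, q_R = 887/55.
Total output Q = 40.3273 + 887/55 = 621/11.

56.45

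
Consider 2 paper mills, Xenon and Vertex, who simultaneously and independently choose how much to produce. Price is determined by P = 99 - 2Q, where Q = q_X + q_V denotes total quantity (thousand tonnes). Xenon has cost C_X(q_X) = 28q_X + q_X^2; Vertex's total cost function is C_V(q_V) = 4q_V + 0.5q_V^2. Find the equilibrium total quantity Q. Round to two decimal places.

Xenon's profit: π_X = (99 - 2Q)q_X - (28q_X + q_X²). Setting ∂π_X/∂q_X = 0: 71 - 6q_X - 2(q_V) = 0.
Vertex's first-order condition: 95 - 5q_V - 2(q_X) = 0.
Best responses: q_X = (71 - 2q_V)/6, q_V = (95 - 2q_X)/5.
Solving the pair: q_X = 165/26, q_V = 214/13.
Total output Q = 165/26 + 214/13 = 593/26.

22.81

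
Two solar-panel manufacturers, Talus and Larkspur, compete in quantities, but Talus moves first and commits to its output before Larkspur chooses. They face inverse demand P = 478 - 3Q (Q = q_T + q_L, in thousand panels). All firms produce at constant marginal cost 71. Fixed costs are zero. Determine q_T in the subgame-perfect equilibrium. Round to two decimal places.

Solve by backward induction. Given q_T, the follower Larkspur maximises π_L = (478 - 3q_T - 3q_L)q_L - 71q_L.
Setting the follower's marginal profit to zero, 407 - 3q_T - 6q_L = 0, i.e. q_L = (407 - 3q_T)/6.
The leader anticipates this reaction. Substituting into P = 478 - 3Q gives P = 549/2 - (3/2)q_T, so π_T = (549/2 - (3/2)q_T)q_T - 71q_T.
The leader's first-order condition 407/2 - 3q_T = 0 yields q_T = 407/6.
Then q_L = (407 - 3·(407/6))/6 = 407/12.

67.83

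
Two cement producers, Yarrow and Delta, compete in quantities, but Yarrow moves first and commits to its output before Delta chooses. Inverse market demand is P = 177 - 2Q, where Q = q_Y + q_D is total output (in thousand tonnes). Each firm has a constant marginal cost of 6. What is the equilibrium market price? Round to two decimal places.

The follower Delta best-responds to any q_Y: π_D = (177 - 2Q)q_D - 6q_D.
∂π_D/∂q_D = 171 - 2q_Y - 4q_D = 0 gives the reaction function q_D = (171 - 2q_Y)/4.
Yarrow substitutes q_D(q_Y) into its own profit: π_Y = q_Y(177 - 2q_Y - (171 - 2q_Y)/2) - 6q_Y = (183/2 - q_Y)q_Y - 6q_Y.
The leader's first-order condition 171/2 - 2q_Y = 0 yields q_Y = 171/4.
Then q_D = (171 - 2·(171/4))/4 = 171/8.
Total output Q = 513/8, so price P = 177 - 2·(513/8) = 195/4.

48.75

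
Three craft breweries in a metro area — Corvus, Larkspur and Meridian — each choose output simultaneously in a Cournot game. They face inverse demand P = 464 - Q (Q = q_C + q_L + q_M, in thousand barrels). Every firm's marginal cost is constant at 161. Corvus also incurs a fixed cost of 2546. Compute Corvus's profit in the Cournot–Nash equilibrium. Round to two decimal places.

3192.06

A representative firm's profit is π_i = q_i(464 - Q) - 161q_i.
Setting ∂π_i/∂q_i = 0 with rivals' quantities fixed: 303 - 2q_i - Σ_{j≠i} q_j = 0.
With identical firms every q_j equals q_i, so Σ_{j≠i} q_j = 2q_i and 303 = 4q_i, giving q_i = 303/4.
Price P = 464 - 909/4 = 947/4.
Corvus's profit: (947/4 - 161)·(303/4) - 2546 = 3192.0625.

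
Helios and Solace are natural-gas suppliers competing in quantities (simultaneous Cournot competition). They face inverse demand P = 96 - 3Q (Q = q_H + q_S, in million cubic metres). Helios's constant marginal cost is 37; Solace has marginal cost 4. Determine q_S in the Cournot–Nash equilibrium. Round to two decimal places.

Helios's profit: π_H = (96 - 3Q)q_H - (37q_H). Setting ∂π_H/∂q_H = 0: 59 - 6q_H - 3(q_S) = 0.
Solace's profit: π_S = (96 - 3Q)q_S - (4q_S). Setting ∂π_S/∂q_S = 0: 92 - 6q_S - 3(q_H) = 0.
Best responses: q_H = (59 - 3q_S)/6, q_S = (92 - 3q_H)/6.
Solving the pair: q_H = 26/9, q_S = 125/9.

13.89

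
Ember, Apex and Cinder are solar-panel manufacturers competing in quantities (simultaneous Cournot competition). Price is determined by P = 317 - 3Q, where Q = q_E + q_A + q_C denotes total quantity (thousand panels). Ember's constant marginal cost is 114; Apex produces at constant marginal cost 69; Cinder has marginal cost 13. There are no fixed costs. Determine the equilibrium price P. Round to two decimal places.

128.25

Ember's profit: π_E = (317 - 3Q)q_E - (114q_E). Setting ∂π_E/∂q_E = 0: 203 - 6q_E - 3(q_A + q_C) = 0.
Apex's first-order condition: 248 - 6q_A - 3(q_E + q_C) = 0.
Cinder's first-order condition: 304 - 6q_C - 3(q_E + q_A) = 0.
Summing all 3 equations gives 755 − 12Q = 0, hence Q = 755/12.
Back-substituting: q_E = (203 − 755/4)/3 = 19/4, q_A = (248 − 755/4)/3 = 79/4, q_C = (304 − 755/4)/3 = 461/12.
Total output Q = 755/12, so price P = 317 - 3·(755/12) = 513/4.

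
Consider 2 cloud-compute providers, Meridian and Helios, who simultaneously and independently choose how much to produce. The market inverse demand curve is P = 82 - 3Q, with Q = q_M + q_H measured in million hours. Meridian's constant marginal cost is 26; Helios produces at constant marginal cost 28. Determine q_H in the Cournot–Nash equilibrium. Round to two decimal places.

5.78

Meridian's profit: π_M = (82 - 3Q)q_M - (26q_M). Setting ∂π_M/∂q_M = 0: 56 - 6q_M - 3(q_H) = 0.
Helios's first-order condition: 54 - 6q_H - 3(q_M) = 0.
So q_M = (56 - 3q_H)/6 and q_H = (54 - 3q_M)/6.
Solving the pair: q_M = 58/9, q_H = 52/9.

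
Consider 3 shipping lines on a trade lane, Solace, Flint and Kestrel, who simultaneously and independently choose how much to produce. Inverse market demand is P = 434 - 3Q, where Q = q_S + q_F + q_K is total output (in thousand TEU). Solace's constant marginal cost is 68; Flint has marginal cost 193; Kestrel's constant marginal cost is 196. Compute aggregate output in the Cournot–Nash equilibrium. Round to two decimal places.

Solace's profit: π_S = (434 - 3Q)q_S - (68q_S). Setting ∂π_S/∂q_S = 0: 366 - 6q_S - 3(q_F + q_K) = 0.
Flint's first-order condition: 241 - 6q_F - 3(q_S + q_K) = 0.
Kestrel's first-order condition: 238 - 6q_K - 3(q_S + q_F) = 0.
Adding the 3 conditions: 845 − 6Q − 6Q = 0, i.e. Q = 845/12.
Back-substituting: q_S = (366 − 845/4)/3 = 619/12, q_F = (241 − 845/4)/3 = 119/12, q_K = (238 − 845/4)/3 = 107/12.
Total output Q = 619/12 + 119/12 + 107/12 = 845/12.

70.42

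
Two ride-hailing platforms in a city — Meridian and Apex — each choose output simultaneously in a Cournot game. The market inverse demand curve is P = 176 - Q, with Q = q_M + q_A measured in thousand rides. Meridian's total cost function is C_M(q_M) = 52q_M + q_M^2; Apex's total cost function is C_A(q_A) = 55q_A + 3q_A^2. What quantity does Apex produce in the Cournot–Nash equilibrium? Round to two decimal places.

11.61

Meridian's profit: π_M = (176 - Q)q_M - (52q_M + q_M²). Setting ∂π_M/∂q_M = 0: 124 - 4q_M - (q_A) = 0.
Apex's profit: π_A = (176 - Q)q_A - (55q_A + 3q_A²). Setting ∂π_A/∂q_A = 0: 121 - 8q_A - (q_M) = 0.
Best responses: q_M = (124 - q_A)/4, q_A = (121 - q_M)/8.
Solving the pair: q_M = 871/31, q_A = 360/31.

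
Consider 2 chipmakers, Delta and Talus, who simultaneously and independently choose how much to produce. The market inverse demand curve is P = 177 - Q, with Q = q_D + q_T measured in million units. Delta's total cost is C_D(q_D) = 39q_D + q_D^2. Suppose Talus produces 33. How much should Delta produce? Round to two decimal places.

With the rival's output fixed at 33, Delta's profit is π_D = (177 - 33 - q_D)q_D - (39q_D + q_D²) = (144 - q_D)q_D - (39q_D + q_D²).
∂π_D/∂q_D = 105 - 4q_D = 0, so q_D = 105/4.

26.25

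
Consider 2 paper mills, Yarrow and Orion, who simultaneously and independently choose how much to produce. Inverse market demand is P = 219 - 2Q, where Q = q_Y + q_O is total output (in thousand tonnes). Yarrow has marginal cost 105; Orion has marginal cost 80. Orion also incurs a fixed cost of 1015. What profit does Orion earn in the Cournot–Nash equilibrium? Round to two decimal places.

479.22

Yarrow's profit: π_Y = (219 - 2Q)q_Y - (105q_Y). Setting ∂π_Y/∂q_Y = 0: 114 - 4q_Y - 2(q_O) = 0.
Orion's first-order condition: 139 - 4q_O - 2(q_Y) = 0.
So q_Y = (114 - 2q_O)/4 and q_O = (139 - 2q_Y)/4.
Substituting one into the other gives q_Y = 89/6 and q_O = 82/3.
Price P = 219 - 2·(253/6) = 404/3.
Orion's profit: (404/3 - 80)·(82/3) - 1015 = 479.2222.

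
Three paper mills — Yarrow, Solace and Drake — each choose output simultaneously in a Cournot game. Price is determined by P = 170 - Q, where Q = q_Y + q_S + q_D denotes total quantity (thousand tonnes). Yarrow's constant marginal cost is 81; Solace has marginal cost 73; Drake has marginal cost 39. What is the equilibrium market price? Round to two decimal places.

Yarrow's profit: π_Y = (170 - Q)q_Y - (81q_Y). Setting ∂π_Y/∂q_Y = 0: 89 - 2q_Y - (q_S + q_D) = 0.
Solace's first-order condition: 97 - 2q_S - (q_Y + q_D) = 0.
Drake's first-order condition: 131 - 2q_D - (q_Y + q_S) = 0.
Summing all 3 equations gives 317 − 4Q = 0, hence Q = 317/4.
Back-substituting: q_Y = (89 − 317/4) = 39/4, q_S = (97 − 317/4) = 71/4, q_D = (131 − 317/4) = 207/4.
Total output Q = 317/4, so price P = 170 - 317/4 = 363/4.

90.75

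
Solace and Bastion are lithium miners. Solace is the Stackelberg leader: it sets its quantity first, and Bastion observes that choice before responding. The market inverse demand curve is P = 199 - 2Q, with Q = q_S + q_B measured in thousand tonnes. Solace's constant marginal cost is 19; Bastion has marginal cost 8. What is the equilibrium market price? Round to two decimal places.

Solve by backward induction. Given q_S, the follower Bastion maximises π_B = (199 - 2q_S - 2q_B)q_B - 8q_B.
Setting the follower's marginal profit to zero, 191 - 2q_S - 4q_B = 0, i.e. q_B = (191 - 2q_S)/4.
Solace substitutes q_B(q_S) into its own profit: π_S = q_S(199 - 2q_S - (191 - 2q_S)/2) - 19q_S = (207/2 - q_S)q_S - 19q_S.
The leader's first-order condition 169/2 - 2q_S = 0 yields q_S = 169/4.
Then q_B = (191 - 2·(169/4))/4 = 213/8.
Total output Q = 551/8, so price P = 199 - 2·(551/8) = 245/4.

61.25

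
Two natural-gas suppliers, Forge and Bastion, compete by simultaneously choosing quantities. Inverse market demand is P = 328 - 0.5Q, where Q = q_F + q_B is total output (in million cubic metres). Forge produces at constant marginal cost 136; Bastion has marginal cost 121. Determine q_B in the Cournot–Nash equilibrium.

Forge's profit: π_F = (328 - 0.5Q)q_F - (136q_F). Setting ∂π_F/∂q_F = 0: 192 - q_F - (1/2)(q_B) = 0.
Bastion's first-order condition: 207 - q_B - (1/2)(q_F) = 0.
So q_F = (192 - (1/2)q_B) and q_B = (207 - (1/2)q_F).
Substituting one into the other gives q_F = 118 and q_B = 148.

148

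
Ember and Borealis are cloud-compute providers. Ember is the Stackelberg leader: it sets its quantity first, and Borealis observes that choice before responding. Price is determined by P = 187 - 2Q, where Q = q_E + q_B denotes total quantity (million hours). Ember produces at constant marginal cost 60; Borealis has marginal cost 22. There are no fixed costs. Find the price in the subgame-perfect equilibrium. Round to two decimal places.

82.25

The follower Borealis best-responds to any q_E: π_B = (187 - 2Q)q_B - 22q_B.
Follower FOC: 165 - 2q_E - 4q_B = 0, so q_B(q_E) = (165 - 2q_E)/4.
The leader anticipates this reaction. Substituting into P = 187 - 2Q gives P = 209/2 - q_E, so π_E = (209/2 - q_E)q_E - 60q_E.
The leader's first-order condition 89/2 - 2q_E = 0 yields q_E = 89/4.
Then q_B = (165 - 2·(89/4))/4 = 241/8.
Total output Q = 419/8, so price P = 187 - 2·(419/8) = 329/4.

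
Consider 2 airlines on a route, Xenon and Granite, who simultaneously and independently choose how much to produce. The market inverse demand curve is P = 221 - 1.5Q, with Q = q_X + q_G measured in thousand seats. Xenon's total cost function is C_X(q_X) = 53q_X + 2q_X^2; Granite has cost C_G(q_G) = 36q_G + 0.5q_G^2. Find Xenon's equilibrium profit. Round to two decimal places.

Xenon's profit: π_X = (221 - 1.5Q)q_X - (53q_X + 2q_X²). Setting ∂π_X/∂q_X = 0: 168 - 7q_X - (3/2)(q_G) = 0.
Granite's first-order condition: 185 - 4q_G - (3/2)(q_X) = 0.
So q_X = (168 - (3/2)q_G)/7 and q_G = (185 - (3/2)q_X)/4.
Solving the pair: q_X = 1578/103, q_G = 40.5049.
Price P = 221 - (3/2)·55.8252 = 137.2621.
Xenon's profit: 137.2621·(1578/103) - 53·(1578/103) - 2(1578/103)² = 821.5000.

821.50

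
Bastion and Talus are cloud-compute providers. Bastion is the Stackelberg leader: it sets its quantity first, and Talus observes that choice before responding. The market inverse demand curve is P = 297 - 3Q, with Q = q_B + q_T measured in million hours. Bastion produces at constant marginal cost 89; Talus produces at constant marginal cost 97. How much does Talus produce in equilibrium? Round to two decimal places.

Solve by backward induction. Given q_B, the follower Talus maximises π_T = (297 - 3q_B - 3q_T)q_T - 97q_T.
Setting the follower's marginal profit to zero, 200 - 3q_B - 6q_T = 0, i.e. q_T = (200 - 3q_B)/6.
Bastion substitutes q_T(q_B) into its own profit: π_B = q_B(297 - 3q_B - (200 - 3q_B)/2) - 89q_B = (197 - (3/2)q_B)q_B - 89q_B.
The leader's first-order condition 108 - 3q_B = 0 yields q_B = 36.
Then q_T = (200 - 3·36)/6 = 46/3.

15.33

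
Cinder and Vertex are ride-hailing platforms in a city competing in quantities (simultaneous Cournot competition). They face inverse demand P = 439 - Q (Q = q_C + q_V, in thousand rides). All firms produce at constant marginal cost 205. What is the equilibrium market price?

Each firm earns π_i = (439 - Q)q_i - 205q_i.
Setting ∂π_i/∂q_i = 0 with rivals' quantities fixed: 234 - 2q_i - q_j = 0.
By symmetry each firm produces the same amount; substituting q_j = q_i yields q_i = 234/3 = 78.
Total output Q = 156, so price P = 439 - 156 = 283.

283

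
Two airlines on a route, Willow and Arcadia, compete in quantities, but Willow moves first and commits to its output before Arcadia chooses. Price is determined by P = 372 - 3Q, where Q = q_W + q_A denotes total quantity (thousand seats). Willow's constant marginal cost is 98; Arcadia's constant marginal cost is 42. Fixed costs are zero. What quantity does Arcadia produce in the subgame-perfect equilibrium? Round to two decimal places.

The follower Arcadia best-responds to any q_W: π_A = (372 - 3Q)q_A - 42q_A.
Setting the follower's marginal profit to zero, 330 - 3q_W - 6q_A = 0, i.e. q_A = (330 - 3q_W)/6.
Willow substitutes q_A(q_W) into its own profit: π_W = q_W(372 - 3q_W - (330 - 3q_W)/2) - 98q_W = (207 - (3/2)q_W)q_W - 98q_W.
Leader FOC: 109 - 3q_W = 0, so q_W = 109/3.
Then q_A = (330 - 3·(109/3))/6 = 221/6.

36.83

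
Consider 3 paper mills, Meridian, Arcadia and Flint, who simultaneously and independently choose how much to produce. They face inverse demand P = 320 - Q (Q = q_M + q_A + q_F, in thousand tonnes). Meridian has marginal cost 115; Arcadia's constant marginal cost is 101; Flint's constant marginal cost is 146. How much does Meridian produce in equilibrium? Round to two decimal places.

55.50

Meridian's profit: π_M = (320 - Q)q_M - (115q_M). Setting ∂π_M/∂q_M = 0: 205 - 2q_M - (q_A + q_F) = 0.
Arcadia's first-order condition: 219 - 2q_A - (q_M + q_F) = 0.
Flint's profit: π_F = (320 - Q)q_F - (146q_F). Setting ∂π_F/∂q_F = 0: 174 - 2q_F - (q_M + q_A) = 0.
Adding the 3 conditions: 598 − 2Q − 2Q = 0, i.e. Q = 299/2.
Back-substituting: q_M = (205 − 299/2) = 111/2, q_A = (219 − 299/2) = 139/2, q_F = (174 − 299/2) = 49/2.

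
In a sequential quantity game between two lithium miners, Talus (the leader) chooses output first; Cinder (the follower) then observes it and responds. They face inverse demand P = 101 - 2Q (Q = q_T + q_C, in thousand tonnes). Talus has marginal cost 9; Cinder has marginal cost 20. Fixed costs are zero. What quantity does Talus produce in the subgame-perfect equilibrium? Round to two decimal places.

25.75

The follower Cinder best-responds to any q_T: π_C = (101 - 2Q)q_C - 20q_C.
Setting the follower's marginal profit to zero, 81 - 2q_T - 4q_C = 0, i.e. q_C = (81 - 2q_T)/4.
The leader anticipates this reaction. Substituting into P = 101 - 2Q gives P = 121/2 - q_T, so π_T = (121/2 - q_T)q_T - 9q_T.
Maximising: ∂π_T/∂q_T = 103/2 - 2q_T = 0, giving q_T = 103/4.
Then q_C = (81 - 2·(103/4))/4 = 59/8.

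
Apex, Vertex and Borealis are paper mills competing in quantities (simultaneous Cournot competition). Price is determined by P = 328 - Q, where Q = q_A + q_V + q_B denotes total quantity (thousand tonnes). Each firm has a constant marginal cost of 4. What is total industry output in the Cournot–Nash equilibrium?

243

Each firm earns π_i = (328 - Q)q_i - 4q_i.
Setting ∂π_i/∂q_i = 0 with rivals' quantities fixed: 324 - 2q_i - Σ_{j≠i} q_j = 0.
By symmetry each firm produces the same amount; substituting Σ_{j≠i} q_j = 2q_i yields q_i = 324/4 = 81.
Total output Q = 81 + 81 + 81 = 243.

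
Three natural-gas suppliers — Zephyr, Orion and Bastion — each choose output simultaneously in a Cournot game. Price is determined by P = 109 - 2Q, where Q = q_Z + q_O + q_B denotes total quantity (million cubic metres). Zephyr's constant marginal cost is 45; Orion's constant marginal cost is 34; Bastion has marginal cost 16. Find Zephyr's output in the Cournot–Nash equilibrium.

Zephyr's profit: π_Z = (109 - 2Q)q_Z - (45q_Z). Setting ∂π_Z/∂q_Z = 0: 64 - 4q_Z - 2(q_O + q_B) = 0.
Orion's profit: π_O = (109 - 2Q)q_O - (34q_O). Setting ∂π_O/∂q_O = 0: 75 - 4q_O - 2(q_Z + q_B) = 0.
Bastion's first-order condition: 93 - 4q_B - 2(q_Z + q_O) = 0.
Summing all 3 equations gives 232 − 8Q = 0, hence Q = 29.
Back-substituting: q_Z = (64 − 58)/2 = 3, q_O = (75 − 58)/2 = 17/2, q_B = (93 − 58)/2 = 35/2.

3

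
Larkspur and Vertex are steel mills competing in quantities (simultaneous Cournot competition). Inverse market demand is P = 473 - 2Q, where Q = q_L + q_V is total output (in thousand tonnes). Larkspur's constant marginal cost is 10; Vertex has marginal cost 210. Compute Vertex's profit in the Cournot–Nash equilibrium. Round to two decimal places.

Larkspur's profit: π_L = (473 - 2Q)q_L - (10q_L). Setting ∂π_L/∂q_L = 0: 463 - 4q_L - 2(q_V) = 0.
Vertex's first-order condition: 263 - 4q_V - 2(q_L) = 0.
Rearranging gives the reaction functions q_L = (463 - 2q_V)/4 and q_V = (263 - 2q_L)/4.
Substituting one into the other gives q_L = 221/2 and q_V = 21/2.
Price P = 473 - 2·121 = 231.
Vertex's profit: (231 - 210)·(21/2) = 441/2.

220.50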